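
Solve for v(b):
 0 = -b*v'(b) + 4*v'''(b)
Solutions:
 v(b) = C1 + Integral(C2*airyai(2^(1/3)*b/2) + C3*airybi(2^(1/3)*b/2), b)


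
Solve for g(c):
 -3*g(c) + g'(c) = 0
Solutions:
 g(c) = C1*exp(3*c)


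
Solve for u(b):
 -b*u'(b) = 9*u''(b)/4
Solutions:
 u(b) = C1 + C2*erf(sqrt(2)*b/3)


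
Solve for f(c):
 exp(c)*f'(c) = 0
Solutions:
 f(c) = C1


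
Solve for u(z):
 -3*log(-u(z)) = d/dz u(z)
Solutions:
 -li(-u(z)) = C1 - 3*z


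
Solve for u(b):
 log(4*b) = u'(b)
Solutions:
 u(b) = C1 + b*log(b) - b + b*log(4)


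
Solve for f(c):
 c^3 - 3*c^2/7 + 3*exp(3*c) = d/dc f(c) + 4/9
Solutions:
 f(c) = C1 + c^4/4 - c^3/7 - 4*c/9 + exp(3*c)


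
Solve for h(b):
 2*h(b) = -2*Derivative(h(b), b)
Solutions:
 h(b) = C1*exp(-b)


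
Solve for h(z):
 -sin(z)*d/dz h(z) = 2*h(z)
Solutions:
 h(z) = C1*(cos(z) + 1)/(cos(z) - 1)


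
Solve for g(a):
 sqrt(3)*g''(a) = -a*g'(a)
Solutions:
 g(a) = C1 + C2*erf(sqrt(2)*3^(3/4)*a/6)


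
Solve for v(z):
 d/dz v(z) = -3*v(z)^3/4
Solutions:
 v(z) = -sqrt(2)*sqrt(-1/(C1 - 3*z))
 v(z) = sqrt(2)*sqrt(-1/(C1 - 3*z))


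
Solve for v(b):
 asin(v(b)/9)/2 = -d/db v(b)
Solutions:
 Integral(1/asin(_y/9), (_y, v(b))) = C1 - b/2


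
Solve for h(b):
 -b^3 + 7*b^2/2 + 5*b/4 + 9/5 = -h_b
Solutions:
 h(b) = C1 + b^4/4 - 7*b^3/6 - 5*b^2/8 - 9*b/5


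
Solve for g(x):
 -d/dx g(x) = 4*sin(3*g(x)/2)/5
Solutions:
 4*x/5 + log(cos(3*g(x)/2) - 1)/3 - log(cos(3*g(x)/2) + 1)/3 = C1


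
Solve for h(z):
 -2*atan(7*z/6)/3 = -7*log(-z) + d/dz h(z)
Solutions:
 h(z) = C1 + 7*z*log(-z) - 2*z*atan(7*z/6)/3 - 7*z + 2*log(49*z^2 + 36)/7


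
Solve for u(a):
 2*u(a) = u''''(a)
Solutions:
 u(a) = C1*exp(-2^(1/4)*a) + C2*exp(2^(1/4)*a) + C3*sin(2^(1/4)*a) + C4*cos(2^(1/4)*a)


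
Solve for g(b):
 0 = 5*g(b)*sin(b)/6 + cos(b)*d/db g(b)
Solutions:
 g(b) = C1*cos(b)^(5/6)


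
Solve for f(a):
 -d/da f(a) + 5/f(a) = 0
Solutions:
 f(a) = -sqrt(C1 + 10*a)
 f(a) = sqrt(C1 + 10*a)


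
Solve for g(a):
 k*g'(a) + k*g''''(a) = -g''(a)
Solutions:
 g(a) = C1 + C2*exp(2^(1/3)*a*(6^(1/3)*(sqrt(3)*sqrt(27 + 4/k^3) + 9)^(1/3)/12 - 2^(1/3)*3^(5/6)*I*(sqrt(3)*sqrt(27 + 4/k^3) + 9)^(1/3)/12 + 2/(k*(-3^(1/3) + 3^(5/6)*I)*(sqrt(3)*sqrt(27 + 4/k^3) + 9)^(1/3)))) + C3*exp(2^(1/3)*a*(6^(1/3)*(sqrt(3)*sqrt(27 + 4/k^3) + 9)^(1/3)/12 + 2^(1/3)*3^(5/6)*I*(sqrt(3)*sqrt(27 + 4/k^3) + 9)^(1/3)/12 - 2/(k*(3^(1/3) + 3^(5/6)*I)*(sqrt(3)*sqrt(27 + 4/k^3) + 9)^(1/3)))) + C4*exp(6^(1/3)*a*(-2^(1/3)*(sqrt(3)*sqrt(27 + 4/k^3) + 9)^(1/3) + 2*3^(1/3)/(k*(sqrt(3)*sqrt(27 + 4/k^3) + 9)^(1/3)))/6)


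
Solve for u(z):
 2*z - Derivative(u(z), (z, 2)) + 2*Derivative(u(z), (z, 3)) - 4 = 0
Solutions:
 u(z) = C1 + C2*z + C3*exp(z/2) + z^3/3


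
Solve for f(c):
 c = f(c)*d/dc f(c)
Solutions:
 f(c) = -sqrt(C1 + c^2)
 f(c) = sqrt(C1 + c^2)


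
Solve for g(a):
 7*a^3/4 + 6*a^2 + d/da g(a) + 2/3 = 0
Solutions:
 g(a) = C1 - 7*a^4/16 - 2*a^3 - 2*a/3


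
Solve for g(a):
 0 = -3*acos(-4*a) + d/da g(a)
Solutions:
 g(a) = C1 + 3*a*acos(-4*a) + 3*sqrt(1 - 16*a^2)/4


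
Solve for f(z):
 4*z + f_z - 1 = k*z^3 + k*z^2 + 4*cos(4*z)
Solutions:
 f(z) = C1 + k*z^4/4 + k*z^3/3 - 2*z^2 + z + sin(4*z)


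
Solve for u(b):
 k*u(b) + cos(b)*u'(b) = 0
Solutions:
 u(b) = C1*exp(k*(log(sin(b) - 1) - log(sin(b) + 1))/2)


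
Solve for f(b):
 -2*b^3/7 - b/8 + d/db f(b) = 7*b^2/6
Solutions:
 f(b) = C1 + b^4/14 + 7*b^3/18 + b^2/16


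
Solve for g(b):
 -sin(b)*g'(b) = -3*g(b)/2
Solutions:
 g(b) = C1*(cos(b) - 1)^(3/4)/(cos(b) + 1)^(3/4)


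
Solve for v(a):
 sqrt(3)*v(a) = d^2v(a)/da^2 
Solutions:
 v(a) = C1*exp(-3^(1/4)*a) + C2*exp(3^(1/4)*a)


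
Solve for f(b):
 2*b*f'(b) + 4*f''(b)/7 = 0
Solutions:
 f(b) = C1 + C2*erf(sqrt(7)*b/2)


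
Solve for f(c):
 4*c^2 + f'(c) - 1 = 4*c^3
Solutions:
 f(c) = C1 + c^4 - 4*c^3/3 + c


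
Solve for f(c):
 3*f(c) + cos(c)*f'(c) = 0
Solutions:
 f(c) = C1*(sin(c) - 1)^(3/2)/(sin(c) + 1)^(3/2)


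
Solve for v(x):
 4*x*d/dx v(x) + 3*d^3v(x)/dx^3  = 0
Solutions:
 v(x) = C1 + Integral(C2*airyai(-6^(2/3)*x/3) + C3*airybi(-6^(2/3)*x/3), x)


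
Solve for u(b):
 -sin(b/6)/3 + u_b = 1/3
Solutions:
 u(b) = C1 + b/3 - 2*cos(b/6)


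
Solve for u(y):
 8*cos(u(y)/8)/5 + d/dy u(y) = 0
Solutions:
 8*y/5 - 4*log(sin(u(y)/8) - 1) + 4*log(sin(u(y)/8) + 1) = C1


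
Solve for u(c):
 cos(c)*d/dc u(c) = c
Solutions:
 u(c) = C1 + Integral(c/cos(c), c)


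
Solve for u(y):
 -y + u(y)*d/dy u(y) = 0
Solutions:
 u(y) = -sqrt(C1 + y^2)
 u(y) = sqrt(C1 + y^2)


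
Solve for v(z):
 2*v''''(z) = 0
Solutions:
 v(z) = C1 + C2*z + C3*z^2 + C4*z^3


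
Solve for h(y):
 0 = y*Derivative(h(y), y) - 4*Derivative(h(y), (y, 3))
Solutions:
 h(y) = C1 + Integral(C2*airyai(2^(1/3)*y/2) + C3*airybi(2^(1/3)*y/2), y)


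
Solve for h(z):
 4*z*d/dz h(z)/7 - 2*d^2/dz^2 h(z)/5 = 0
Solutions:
 h(z) = C1 + C2*erfi(sqrt(35)*z/7)


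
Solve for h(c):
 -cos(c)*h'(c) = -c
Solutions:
 h(c) = C1 + Integral(c/cos(c), c)


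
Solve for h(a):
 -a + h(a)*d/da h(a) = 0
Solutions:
 h(a) = -sqrt(C1 + a^2)
 h(a) = sqrt(C1 + a^2)


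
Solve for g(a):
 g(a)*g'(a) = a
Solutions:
 g(a) = -sqrt(C1 + a^2)
 g(a) = sqrt(C1 + a^2)


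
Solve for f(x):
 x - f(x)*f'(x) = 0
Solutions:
 f(x) = -sqrt(C1 + x^2)
 f(x) = sqrt(C1 + x^2)


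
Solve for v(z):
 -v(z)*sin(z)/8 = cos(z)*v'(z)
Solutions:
 v(z) = C1*cos(z)^(1/8)


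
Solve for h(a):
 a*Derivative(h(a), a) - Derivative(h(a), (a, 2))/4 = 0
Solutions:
 h(a) = C1 + C2*erfi(sqrt(2)*a)


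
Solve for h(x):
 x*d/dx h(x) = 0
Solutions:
 h(x) = C1


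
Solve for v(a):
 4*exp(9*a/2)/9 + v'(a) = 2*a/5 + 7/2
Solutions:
 v(a) = C1 + a^2/5 + 7*a/2 - 8*exp(9*a/2)/81


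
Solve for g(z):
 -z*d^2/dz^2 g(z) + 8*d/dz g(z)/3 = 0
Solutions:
 g(z) = C1 + C2*z^(11/3)


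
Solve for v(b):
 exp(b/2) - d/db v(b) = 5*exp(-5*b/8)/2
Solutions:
 v(b) = C1 + 2*exp(b/2) + 4*exp(-5*b/8)


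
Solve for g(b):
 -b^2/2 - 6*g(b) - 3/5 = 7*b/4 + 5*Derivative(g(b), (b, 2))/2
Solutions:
 g(b) = C1*sin(2*sqrt(15)*b/5) + C2*cos(2*sqrt(15)*b/5) - b^2/12 - 7*b/24 - 11/360


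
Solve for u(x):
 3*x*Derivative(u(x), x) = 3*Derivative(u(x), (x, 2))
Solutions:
 u(x) = C1 + C2*erfi(sqrt(2)*x/2)


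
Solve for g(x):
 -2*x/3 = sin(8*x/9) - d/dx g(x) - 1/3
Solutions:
 g(x) = C1 + x^2/3 - x/3 - 9*cos(8*x/9)/8


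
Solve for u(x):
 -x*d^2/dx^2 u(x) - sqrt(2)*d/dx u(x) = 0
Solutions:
 u(x) = C1 + C2*x^(1 - sqrt(2))


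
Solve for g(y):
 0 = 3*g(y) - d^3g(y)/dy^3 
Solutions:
 g(y) = C3*exp(3^(1/3)*y) + (C1*sin(3^(5/6)*y/2) + C2*cos(3^(5/6)*y/2))*exp(-3^(1/3)*y/2)


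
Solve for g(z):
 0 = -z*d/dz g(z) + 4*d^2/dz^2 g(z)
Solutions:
 g(z) = C1 + C2*erfi(sqrt(2)*z/4)


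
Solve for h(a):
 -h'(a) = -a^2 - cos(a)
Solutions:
 h(a) = C1 + a^3/3 + sin(a)


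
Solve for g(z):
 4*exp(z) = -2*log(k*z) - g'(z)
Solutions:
 g(z) = C1 - 2*z*log(k*z) + 2*z - 4*exp(z)


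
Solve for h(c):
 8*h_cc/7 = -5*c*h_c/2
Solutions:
 h(c) = C1 + C2*erf(sqrt(70)*c/8)


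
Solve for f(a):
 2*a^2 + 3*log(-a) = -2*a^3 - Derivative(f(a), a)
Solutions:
 f(a) = C1 - a^4/2 - 2*a^3/3 - 3*a*log(-a) + 3*a


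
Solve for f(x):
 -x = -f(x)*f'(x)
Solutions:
 f(x) = -sqrt(C1 + x^2)
 f(x) = sqrt(C1 + x^2)


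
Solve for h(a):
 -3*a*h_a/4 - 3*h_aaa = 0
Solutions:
 h(a) = C1 + Integral(C2*airyai(-2^(1/3)*a/2) + C3*airybi(-2^(1/3)*a/2), a)


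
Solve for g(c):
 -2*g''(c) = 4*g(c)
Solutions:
 g(c) = C1*sin(sqrt(2)*c) + C2*cos(sqrt(2)*c)


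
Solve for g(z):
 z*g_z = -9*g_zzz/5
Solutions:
 g(z) = C1 + Integral(C2*airyai(-15^(1/3)*z/3) + C3*airybi(-15^(1/3)*z/3), z)


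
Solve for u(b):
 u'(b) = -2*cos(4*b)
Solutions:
 u(b) = C1 - sin(4*b)/2


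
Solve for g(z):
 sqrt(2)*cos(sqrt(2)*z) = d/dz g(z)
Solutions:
 g(z) = C1 + sin(sqrt(2)*z)


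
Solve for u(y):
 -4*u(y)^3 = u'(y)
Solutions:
 u(y) = -sqrt(2)*sqrt(-1/(C1 - 4*y))/2
 u(y) = sqrt(2)*sqrt(-1/(C1 - 4*y))/2


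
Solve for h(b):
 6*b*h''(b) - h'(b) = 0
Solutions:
 h(b) = C1 + C2*b^(7/6)


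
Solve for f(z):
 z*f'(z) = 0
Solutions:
 f(z) = C1


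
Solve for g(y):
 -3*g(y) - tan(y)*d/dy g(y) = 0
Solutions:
 g(y) = C1/sin(y)^3


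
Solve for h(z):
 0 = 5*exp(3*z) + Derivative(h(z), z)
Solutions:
 h(z) = C1 - 5*exp(3*z)/3


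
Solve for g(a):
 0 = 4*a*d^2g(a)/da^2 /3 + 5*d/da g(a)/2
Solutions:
 g(a) = C1 + C2/a^(7/8)


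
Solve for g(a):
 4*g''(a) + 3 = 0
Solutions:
 g(a) = C1 + C2*a - 3*a^2/8


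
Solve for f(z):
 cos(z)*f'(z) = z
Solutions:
 f(z) = C1 + Integral(z/cos(z), z)


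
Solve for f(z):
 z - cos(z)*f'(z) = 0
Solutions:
 f(z) = C1 + Integral(z/cos(z), z)


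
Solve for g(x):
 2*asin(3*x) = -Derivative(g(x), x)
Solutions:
 g(x) = C1 - 2*x*asin(3*x) - 2*sqrt(1 - 9*x^2)/3


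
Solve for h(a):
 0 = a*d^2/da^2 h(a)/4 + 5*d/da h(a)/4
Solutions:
 h(a) = C1 + C2/a^4


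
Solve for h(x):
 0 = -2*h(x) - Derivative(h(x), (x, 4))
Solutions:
 h(x) = (C1*sin(2^(3/4)*x/2) + C2*cos(2^(3/4)*x/2))*exp(-2^(3/4)*x/2) + (C3*sin(2^(3/4)*x/2) + C4*cos(2^(3/4)*x/2))*exp(2^(3/4)*x/2)


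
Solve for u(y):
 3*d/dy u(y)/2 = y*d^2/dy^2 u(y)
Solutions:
 u(y) = C1 + C2*y^(5/2)


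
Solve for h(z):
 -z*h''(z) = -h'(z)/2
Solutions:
 h(z) = C1 + C2*z^(3/2)


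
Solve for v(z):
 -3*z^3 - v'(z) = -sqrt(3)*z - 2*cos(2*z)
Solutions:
 v(z) = C1 - 3*z^4/4 + sqrt(3)*z^2/2 + sin(2*z)


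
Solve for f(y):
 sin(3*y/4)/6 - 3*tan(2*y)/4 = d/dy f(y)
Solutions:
 f(y) = C1 + 3*log(cos(2*y))/8 - 2*cos(3*y/4)/9


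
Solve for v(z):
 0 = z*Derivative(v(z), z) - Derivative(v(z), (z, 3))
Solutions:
 v(z) = C1 + Integral(C2*airyai(z) + C3*airybi(z), z)


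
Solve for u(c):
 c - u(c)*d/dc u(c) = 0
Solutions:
 u(c) = -sqrt(C1 + c^2)
 u(c) = sqrt(C1 + c^2)


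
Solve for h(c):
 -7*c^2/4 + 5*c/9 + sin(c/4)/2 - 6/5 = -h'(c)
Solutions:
 h(c) = C1 + 7*c^3/12 - 5*c^2/18 + 6*c/5 + 2*cos(c/4)


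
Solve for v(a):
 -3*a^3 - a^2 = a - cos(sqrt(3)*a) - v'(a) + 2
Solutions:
 v(a) = C1 + 3*a^4/4 + a^3/3 + a^2/2 + 2*a - sqrt(3)*sin(sqrt(3)*a)/3


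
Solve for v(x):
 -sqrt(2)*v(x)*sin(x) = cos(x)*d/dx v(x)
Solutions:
 v(x) = C1*cos(x)^(sqrt(2))


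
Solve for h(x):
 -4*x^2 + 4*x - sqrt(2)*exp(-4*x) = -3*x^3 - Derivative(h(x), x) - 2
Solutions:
 h(x) = C1 - 3*x^4/4 + 4*x^3/3 - 2*x^2 - 2*x - sqrt(2)*exp(-4*x)/4


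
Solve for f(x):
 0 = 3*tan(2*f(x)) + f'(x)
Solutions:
 f(x) = -asin(C1*exp(-6*x))/2 + pi/2
 f(x) = asin(C1*exp(-6*x))/2


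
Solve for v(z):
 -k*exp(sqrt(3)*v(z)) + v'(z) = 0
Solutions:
 v(z) = sqrt(3)*(2*log(-1/(C1 + k*z)) - log(3))/6


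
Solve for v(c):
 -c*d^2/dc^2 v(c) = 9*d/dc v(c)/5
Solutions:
 v(c) = C1 + C2/c^(4/5)


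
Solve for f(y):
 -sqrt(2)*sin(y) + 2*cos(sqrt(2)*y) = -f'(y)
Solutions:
 f(y) = C1 - sqrt(2)*sin(sqrt(2)*y) - sqrt(2)*cos(y)


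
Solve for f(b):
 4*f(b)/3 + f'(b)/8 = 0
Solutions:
 f(b) = C1*exp(-32*b/3)


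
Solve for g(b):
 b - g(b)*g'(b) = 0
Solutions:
 g(b) = -sqrt(C1 + b^2)
 g(b) = sqrt(C1 + b^2)


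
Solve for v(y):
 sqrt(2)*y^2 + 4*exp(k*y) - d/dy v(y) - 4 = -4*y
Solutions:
 v(y) = C1 + sqrt(2)*y^3/3 + 2*y^2 - 4*y + 4*exp(k*y)/k


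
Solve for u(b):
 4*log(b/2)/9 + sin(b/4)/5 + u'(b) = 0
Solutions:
 u(b) = C1 - 4*b*log(b)/9 + 4*b*log(2)/9 + 4*b/9 + 4*cos(b/4)/5


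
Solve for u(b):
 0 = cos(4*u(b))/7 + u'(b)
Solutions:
 b/7 - log(sin(4*u(b)) - 1)/8 + log(sin(4*u(b)) + 1)/8 = C1


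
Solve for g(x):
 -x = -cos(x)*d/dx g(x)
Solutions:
 g(x) = C1 + Integral(x/cos(x), x)


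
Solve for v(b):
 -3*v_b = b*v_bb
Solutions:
 v(b) = C1 + C2/b^2


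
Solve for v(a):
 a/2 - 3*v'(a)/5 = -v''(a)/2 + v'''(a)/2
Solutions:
 v(a) = C1 + 5*a^2/12 + 25*a/36 + (C2*sin(sqrt(95)*a/10) + C3*cos(sqrt(95)*a/10))*exp(a/2)


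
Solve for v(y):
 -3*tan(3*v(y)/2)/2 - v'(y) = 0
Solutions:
 v(y) = -2*asin(C1*exp(-9*y/4))/3 + 2*pi/3
 v(y) = 2*asin(C1*exp(-9*y/4))/3


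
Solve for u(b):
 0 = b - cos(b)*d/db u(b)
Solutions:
 u(b) = C1 + Integral(b/cos(b), b)


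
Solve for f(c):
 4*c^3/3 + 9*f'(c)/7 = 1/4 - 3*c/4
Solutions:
 f(c) = C1 - 7*c^4/27 - 7*c^2/24 + 7*c/36


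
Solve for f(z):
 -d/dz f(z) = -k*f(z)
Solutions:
 f(z) = C1*exp(k*z)


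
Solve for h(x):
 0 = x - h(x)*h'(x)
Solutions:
 h(x) = -sqrt(C1 + x^2)
 h(x) = sqrt(C1 + x^2)


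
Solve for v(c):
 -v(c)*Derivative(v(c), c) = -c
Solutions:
 v(c) = -sqrt(C1 + c^2)
 v(c) = sqrt(C1 + c^2)


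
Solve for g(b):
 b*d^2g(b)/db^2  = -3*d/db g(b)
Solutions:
 g(b) = C1 + C2/b^2


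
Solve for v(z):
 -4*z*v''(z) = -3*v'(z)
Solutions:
 v(z) = C1 + C2*z^(7/4)


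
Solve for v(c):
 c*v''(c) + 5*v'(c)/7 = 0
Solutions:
 v(c) = C1 + C2*c^(2/7)


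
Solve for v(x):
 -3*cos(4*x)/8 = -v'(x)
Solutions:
 v(x) = C1 + 3*sin(4*x)/32


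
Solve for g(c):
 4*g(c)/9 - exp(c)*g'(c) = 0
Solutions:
 g(c) = C1*exp(-4*exp(-c)/9)


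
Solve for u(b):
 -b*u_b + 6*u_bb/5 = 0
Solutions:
 u(b) = C1 + C2*erfi(sqrt(15)*b/6)


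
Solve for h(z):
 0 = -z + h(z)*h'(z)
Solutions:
 h(z) = -sqrt(C1 + z^2)
 h(z) = sqrt(C1 + z^2)


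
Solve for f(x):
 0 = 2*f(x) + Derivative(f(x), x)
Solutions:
 f(x) = C1*exp(-2*x)


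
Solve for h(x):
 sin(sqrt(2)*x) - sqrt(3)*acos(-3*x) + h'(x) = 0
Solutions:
 h(x) = C1 + sqrt(3)*(x*acos(-3*x) + sqrt(1 - 9*x^2)/3) + sqrt(2)*cos(sqrt(2)*x)/2


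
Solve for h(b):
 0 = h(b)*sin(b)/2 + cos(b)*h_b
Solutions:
 h(b) = C1*sqrt(cos(b))


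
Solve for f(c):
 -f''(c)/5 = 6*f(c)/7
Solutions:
 f(c) = C1*sin(sqrt(210)*c/7) + C2*cos(sqrt(210)*c/7)


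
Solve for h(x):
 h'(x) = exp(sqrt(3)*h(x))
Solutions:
 h(x) = sqrt(3)*(2*log(-1/(C1 + x)) - log(3))/6


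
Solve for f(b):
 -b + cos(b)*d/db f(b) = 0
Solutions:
 f(b) = C1 + Integral(b/cos(b), b)


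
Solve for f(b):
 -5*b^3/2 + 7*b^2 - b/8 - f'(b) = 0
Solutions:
 f(b) = C1 - 5*b^4/8 + 7*b^3/3 - b^2/16


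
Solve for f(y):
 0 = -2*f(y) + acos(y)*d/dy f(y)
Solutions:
 f(y) = C1*exp(2*Integral(1/acos(y), y))


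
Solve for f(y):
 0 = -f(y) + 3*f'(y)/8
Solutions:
 f(y) = C1*exp(8*y/3)


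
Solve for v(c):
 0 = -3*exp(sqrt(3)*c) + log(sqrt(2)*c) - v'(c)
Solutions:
 v(c) = C1 + c*log(c) + c*(-1 + log(2)/2) - sqrt(3)*exp(sqrt(3)*c)


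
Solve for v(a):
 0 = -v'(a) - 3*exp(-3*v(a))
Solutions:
 v(a) = log(C1 - 9*a)/3
 v(a) = log((-3^(1/3) - 3^(5/6)*I)*(C1 - 3*a)^(1/3)/2)
 v(a) = log((-3^(1/3) + 3^(5/6)*I)*(C1 - 3*a)^(1/3)/2)


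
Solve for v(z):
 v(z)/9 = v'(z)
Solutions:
 v(z) = C1*exp(z/9)


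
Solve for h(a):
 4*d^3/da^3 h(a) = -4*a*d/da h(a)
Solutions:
 h(a) = C1 + Integral(C2*airyai(-a) + C3*airybi(-a), a)


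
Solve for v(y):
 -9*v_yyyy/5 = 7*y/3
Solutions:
 v(y) = C1 + C2*y + C3*y^2 + C4*y^3 - 7*y^5/648


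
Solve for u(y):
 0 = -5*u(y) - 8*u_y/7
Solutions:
 u(y) = C1*exp(-35*y/8)


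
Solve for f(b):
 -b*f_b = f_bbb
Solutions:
 f(b) = C1 + Integral(C2*airyai(-b) + C3*airybi(-b), b)


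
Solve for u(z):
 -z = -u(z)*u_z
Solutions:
 u(z) = -sqrt(C1 + z^2)
 u(z) = sqrt(C1 + z^2)


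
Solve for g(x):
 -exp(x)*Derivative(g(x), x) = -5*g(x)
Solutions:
 g(x) = C1*exp(-5*exp(-x))


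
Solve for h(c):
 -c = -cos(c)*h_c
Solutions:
 h(c) = C1 + Integral(c/cos(c), c)


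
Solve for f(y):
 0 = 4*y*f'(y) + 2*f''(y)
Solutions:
 f(y) = C1 + C2*erf(y)


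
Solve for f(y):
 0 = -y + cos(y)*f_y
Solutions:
 f(y) = C1 + Integral(y/cos(y), y)


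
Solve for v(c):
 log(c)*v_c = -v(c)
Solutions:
 v(c) = C1*exp(-li(c))


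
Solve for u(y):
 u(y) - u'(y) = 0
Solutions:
 u(y) = C1*exp(y)


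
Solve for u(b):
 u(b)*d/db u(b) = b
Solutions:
 u(b) = -sqrt(C1 + b^2)
 u(b) = sqrt(C1 + b^2)


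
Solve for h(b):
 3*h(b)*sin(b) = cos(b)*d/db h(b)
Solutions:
 h(b) = C1/cos(b)^3


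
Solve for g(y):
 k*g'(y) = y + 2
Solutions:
 g(y) = C1 + y^2/(2*k) + 2*y/k


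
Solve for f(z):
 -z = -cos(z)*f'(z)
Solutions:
 f(z) = C1 + Integral(z/cos(z), z)


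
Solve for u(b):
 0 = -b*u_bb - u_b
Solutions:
 u(b) = C1 + C2*log(b)


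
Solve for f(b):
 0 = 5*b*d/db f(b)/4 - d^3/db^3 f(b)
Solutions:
 f(b) = C1 + Integral(C2*airyai(10^(1/3)*b/2) + C3*airybi(10^(1/3)*b/2), b)


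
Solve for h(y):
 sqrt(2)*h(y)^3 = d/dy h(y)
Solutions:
 h(y) = -sqrt(2)*sqrt(-1/(C1 + sqrt(2)*y))/2
 h(y) = sqrt(2)*sqrt(-1/(C1 + sqrt(2)*y))/2


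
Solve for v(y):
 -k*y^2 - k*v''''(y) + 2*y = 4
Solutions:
 v(y) = C1 + C2*y + C3*y^2 + C4*y^3 - y^6/360 + y^5/(60*k) - y^4/(6*k)


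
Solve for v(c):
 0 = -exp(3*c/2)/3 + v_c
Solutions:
 v(c) = C1 + 2*exp(3*c/2)/9


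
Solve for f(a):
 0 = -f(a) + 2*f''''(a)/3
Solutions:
 f(a) = C1*exp(-2^(3/4)*3^(1/4)*a/2) + C2*exp(2^(3/4)*3^(1/4)*a/2) + C3*sin(2^(3/4)*3^(1/4)*a/2) + C4*cos(2^(3/4)*3^(1/4)*a/2)


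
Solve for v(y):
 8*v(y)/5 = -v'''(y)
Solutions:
 v(y) = C3*exp(-2*5^(2/3)*y/5) + (C1*sin(sqrt(3)*5^(2/3)*y/5) + C2*cos(sqrt(3)*5^(2/3)*y/5))*exp(5^(2/3)*y/5)


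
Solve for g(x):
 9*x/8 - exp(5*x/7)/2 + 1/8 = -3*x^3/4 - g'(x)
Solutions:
 g(x) = C1 - 3*x^4/16 - 9*x^2/16 - x/8 + 7*exp(5*x/7)/10


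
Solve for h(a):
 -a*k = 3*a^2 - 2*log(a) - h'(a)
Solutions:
 h(a) = C1 + a^3 + a^2*k/2 - 2*a*log(a) + 2*a


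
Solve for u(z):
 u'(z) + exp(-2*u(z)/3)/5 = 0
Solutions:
 u(z) = 3*log(-sqrt(C1 - z)) - 3*log(15) + 3*log(30)/2
 u(z) = 3*log(C1 - z)/2 - 3*log(15) + 3*log(30)/2


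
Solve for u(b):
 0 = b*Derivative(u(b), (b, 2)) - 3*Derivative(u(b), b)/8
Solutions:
 u(b) = C1 + C2*b^(11/8)


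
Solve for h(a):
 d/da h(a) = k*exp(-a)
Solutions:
 h(a) = C1 - k*exp(-a)


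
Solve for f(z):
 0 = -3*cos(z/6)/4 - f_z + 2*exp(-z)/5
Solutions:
 f(z) = C1 - 9*sin(z/6)/2 - 2*exp(-z)/5


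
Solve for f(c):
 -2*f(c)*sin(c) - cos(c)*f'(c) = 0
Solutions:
 f(c) = C1*cos(c)^2


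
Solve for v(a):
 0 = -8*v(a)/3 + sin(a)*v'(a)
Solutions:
 v(a) = C1*(cos(a) - 1)^(4/3)/(cos(a) + 1)^(4/3)


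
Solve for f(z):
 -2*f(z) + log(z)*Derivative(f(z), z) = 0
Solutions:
 f(z) = C1*exp(2*li(z))


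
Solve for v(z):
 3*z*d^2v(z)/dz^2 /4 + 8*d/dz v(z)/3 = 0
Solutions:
 v(z) = C1 + C2/z^(23/9)


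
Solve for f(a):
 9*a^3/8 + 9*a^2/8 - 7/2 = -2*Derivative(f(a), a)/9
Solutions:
 f(a) = C1 - 81*a^4/64 - 27*a^3/16 + 63*a/4


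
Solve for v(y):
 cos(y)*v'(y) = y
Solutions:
 v(y) = C1 + Integral(y/cos(y), y)


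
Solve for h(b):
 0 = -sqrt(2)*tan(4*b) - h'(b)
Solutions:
 h(b) = C1 + sqrt(2)*log(cos(4*b))/4


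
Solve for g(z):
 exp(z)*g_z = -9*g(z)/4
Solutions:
 g(z) = C1*exp(9*exp(-z)/4)


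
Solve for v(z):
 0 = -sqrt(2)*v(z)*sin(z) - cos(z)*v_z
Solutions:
 v(z) = C1*cos(z)^(sqrt(2))


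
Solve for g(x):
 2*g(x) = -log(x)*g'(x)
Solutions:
 g(x) = C1*exp(-2*li(x))


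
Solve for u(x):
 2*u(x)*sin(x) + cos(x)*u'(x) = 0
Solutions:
 u(x) = C1*cos(x)^2


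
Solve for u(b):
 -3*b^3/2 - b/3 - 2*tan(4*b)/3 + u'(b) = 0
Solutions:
 u(b) = C1 + 3*b^4/8 + b^2/6 - log(cos(4*b))/6


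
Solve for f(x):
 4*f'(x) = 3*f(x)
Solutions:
 f(x) = C1*exp(3*x/4)


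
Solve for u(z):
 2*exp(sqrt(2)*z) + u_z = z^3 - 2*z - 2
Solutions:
 u(z) = C1 + z^4/4 - z^2 - 2*z - sqrt(2)*exp(sqrt(2)*z)


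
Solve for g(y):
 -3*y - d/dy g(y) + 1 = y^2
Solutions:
 g(y) = C1 - y^3/3 - 3*y^2/2 + y


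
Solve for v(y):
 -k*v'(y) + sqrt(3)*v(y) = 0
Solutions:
 v(y) = C1*exp(sqrt(3)*y/k)


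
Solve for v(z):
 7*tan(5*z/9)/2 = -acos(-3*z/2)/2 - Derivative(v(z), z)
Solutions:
 v(z) = C1 - z*acos(-3*z/2)/2 - sqrt(4 - 9*z^2)/6 + 63*log(cos(5*z/9))/10


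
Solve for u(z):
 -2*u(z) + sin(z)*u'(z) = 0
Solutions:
 u(z) = C1*(cos(z) - 1)/(cos(z) + 1)


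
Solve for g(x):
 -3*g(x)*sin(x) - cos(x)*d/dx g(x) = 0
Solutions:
 g(x) = C1*cos(x)^3


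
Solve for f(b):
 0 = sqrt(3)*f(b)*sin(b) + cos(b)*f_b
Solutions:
 f(b) = C1*cos(b)^(sqrt(3))


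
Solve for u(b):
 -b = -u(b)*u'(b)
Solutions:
 u(b) = -sqrt(C1 + b^2)
 u(b) = sqrt(C1 + b^2)


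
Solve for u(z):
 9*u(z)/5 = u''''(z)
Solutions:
 u(z) = C1*exp(-sqrt(3)*5^(3/4)*z/5) + C2*exp(sqrt(3)*5^(3/4)*z/5) + C3*sin(sqrt(3)*5^(3/4)*z/5) + C4*cos(sqrt(3)*5^(3/4)*z/5)


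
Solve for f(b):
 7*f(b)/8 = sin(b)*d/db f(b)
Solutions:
 f(b) = C1*(cos(b) - 1)^(7/16)/(cos(b) + 1)^(7/16)


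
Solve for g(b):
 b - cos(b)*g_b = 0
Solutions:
 g(b) = C1 + Integral(b/cos(b), b)


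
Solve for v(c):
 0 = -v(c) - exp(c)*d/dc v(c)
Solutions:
 v(c) = C1*exp(exp(-c))


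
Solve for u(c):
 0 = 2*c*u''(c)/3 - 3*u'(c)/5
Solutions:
 u(c) = C1 + C2*c^(19/10)


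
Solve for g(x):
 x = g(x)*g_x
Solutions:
 g(x) = -sqrt(C1 + x^2)
 g(x) = sqrt(C1 + x^2)


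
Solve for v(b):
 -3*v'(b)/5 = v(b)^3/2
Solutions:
 v(b) = -sqrt(3)*sqrt(-1/(C1 - 5*b))
 v(b) = sqrt(3)*sqrt(-1/(C1 - 5*b))


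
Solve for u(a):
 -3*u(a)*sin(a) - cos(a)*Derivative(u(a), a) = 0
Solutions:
 u(a) = C1*cos(a)^3


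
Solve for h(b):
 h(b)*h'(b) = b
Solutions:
 h(b) = -sqrt(C1 + b^2)
 h(b) = sqrt(C1 + b^2)


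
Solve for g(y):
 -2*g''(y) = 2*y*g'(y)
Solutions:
 g(y) = C1 + C2*erf(sqrt(2)*y/2)


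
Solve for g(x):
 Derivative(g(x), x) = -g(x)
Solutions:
 g(x) = C1*exp(-x)


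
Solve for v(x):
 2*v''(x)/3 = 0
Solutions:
 v(x) = C1 + C2*x


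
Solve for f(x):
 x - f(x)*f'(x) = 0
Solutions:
 f(x) = -sqrt(C1 + x^2)
 f(x) = sqrt(C1 + x^2)


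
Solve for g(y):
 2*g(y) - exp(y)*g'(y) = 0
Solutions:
 g(y) = C1*exp(-2*exp(-y))


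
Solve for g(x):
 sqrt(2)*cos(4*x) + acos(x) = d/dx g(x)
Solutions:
 g(x) = C1 + x*acos(x) - sqrt(1 - x^2) + sqrt(2)*sin(4*x)/4


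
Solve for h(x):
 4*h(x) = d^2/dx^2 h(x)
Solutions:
 h(x) = C1*exp(-2*x) + C2*exp(2*x)


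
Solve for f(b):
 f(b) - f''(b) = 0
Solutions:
 f(b) = C1*exp(-b) + C2*exp(b)


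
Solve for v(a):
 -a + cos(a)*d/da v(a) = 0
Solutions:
 v(a) = C1 + Integral(a/cos(a), a)


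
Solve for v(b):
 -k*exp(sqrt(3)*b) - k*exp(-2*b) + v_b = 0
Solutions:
 v(b) = C1 + sqrt(3)*k*exp(sqrt(3)*b)/3 - k*exp(-2*b)/2


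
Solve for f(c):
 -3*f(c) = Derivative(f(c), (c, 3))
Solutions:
 f(c) = C3*exp(-3^(1/3)*c) + (C1*sin(3^(5/6)*c/2) + C2*cos(3^(5/6)*c/2))*exp(3^(1/3)*c/2)


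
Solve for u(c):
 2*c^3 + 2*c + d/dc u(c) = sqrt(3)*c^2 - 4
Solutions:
 u(c) = C1 - c^4/2 + sqrt(3)*c^3/3 - c^2 - 4*c


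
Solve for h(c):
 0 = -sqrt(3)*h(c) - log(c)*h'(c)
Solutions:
 h(c) = C1*exp(-sqrt(3)*li(c))


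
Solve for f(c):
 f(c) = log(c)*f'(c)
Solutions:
 f(c) = C1*exp(li(c))


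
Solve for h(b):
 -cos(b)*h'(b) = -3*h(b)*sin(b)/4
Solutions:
 h(b) = C1/cos(b)^(3/4)


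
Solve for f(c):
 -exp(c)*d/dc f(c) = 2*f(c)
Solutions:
 f(c) = C1*exp(2*exp(-c))


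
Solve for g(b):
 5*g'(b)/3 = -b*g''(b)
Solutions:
 g(b) = C1 + C2/b^(2/3)


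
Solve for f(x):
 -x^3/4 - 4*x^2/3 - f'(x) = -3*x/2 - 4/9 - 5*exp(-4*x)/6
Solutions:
 f(x) = C1 - x^4/16 - 4*x^3/9 + 3*x^2/4 + 4*x/9 - 5*exp(-4*x)/24


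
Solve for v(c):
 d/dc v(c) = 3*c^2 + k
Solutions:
 v(c) = C1 + c^3 + c*k


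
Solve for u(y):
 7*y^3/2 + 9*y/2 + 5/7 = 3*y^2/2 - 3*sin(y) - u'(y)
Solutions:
 u(y) = C1 - 7*y^4/8 + y^3/2 - 9*y^2/4 - 5*y/7 + 3*cos(y)


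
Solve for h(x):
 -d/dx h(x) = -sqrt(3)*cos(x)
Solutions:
 h(x) = C1 + sqrt(3)*sin(x)


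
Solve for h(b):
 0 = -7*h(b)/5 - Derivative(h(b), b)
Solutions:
 h(b) = C1*exp(-7*b/5)


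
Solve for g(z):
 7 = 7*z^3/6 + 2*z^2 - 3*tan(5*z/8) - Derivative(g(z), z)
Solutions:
 g(z) = C1 + 7*z^4/24 + 2*z^3/3 - 7*z + 24*log(cos(5*z/8))/5


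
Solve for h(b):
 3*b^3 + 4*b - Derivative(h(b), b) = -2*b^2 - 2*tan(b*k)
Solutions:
 h(b) = C1 + 3*b^4/4 + 2*b^3/3 + 2*b^2 + 2*Piecewise((-log(cos(b*k))/k, Ne(k, 0)), (0, True))


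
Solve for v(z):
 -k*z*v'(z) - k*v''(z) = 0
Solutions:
 v(z) = C1 + C2*erf(sqrt(2)*z/2)


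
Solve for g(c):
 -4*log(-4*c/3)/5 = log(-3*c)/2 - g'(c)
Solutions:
 g(c) = C1 + 13*c*log(-c)/10 + c*(-13 - 3*log(3) + 16*log(2))/10


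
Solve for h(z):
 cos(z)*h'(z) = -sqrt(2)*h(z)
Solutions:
 h(z) = C1*(sin(z) - 1)^(sqrt(2)/2)/(sin(z) + 1)^(sqrt(2)/2)


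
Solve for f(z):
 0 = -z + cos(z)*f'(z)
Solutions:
 f(z) = C1 + Integral(z/cos(z), z)


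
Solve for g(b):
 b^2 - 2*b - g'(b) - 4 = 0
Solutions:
 g(b) = C1 + b^3/3 - b^2 - 4*b


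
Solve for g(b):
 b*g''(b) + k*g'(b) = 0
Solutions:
 g(b) = C1 + b^(1 - re(k))*(C2*sin(log(b)*Abs(im(k))) + C3*cos(log(b)*im(k)))


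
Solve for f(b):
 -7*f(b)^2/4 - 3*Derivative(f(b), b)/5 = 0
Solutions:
 f(b) = 12/(C1 + 35*b)


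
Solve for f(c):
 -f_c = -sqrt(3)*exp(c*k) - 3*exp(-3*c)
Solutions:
 f(c) = C1 - exp(-3*c) + sqrt(3)*exp(c*k)/k


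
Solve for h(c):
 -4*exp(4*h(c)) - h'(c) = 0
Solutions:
 h(c) = log(-I*(1/(C1 + 16*c))^(1/4))
 h(c) = log(I*(1/(C1 + 16*c))^(1/4))
 h(c) = log(-(1/(C1 + 16*c))^(1/4))
 h(c) = log(1/(C1 + 16*c))/4


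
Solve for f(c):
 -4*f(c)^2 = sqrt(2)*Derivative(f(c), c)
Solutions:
 f(c) = 1/(C1 + 2*sqrt(2)*c)


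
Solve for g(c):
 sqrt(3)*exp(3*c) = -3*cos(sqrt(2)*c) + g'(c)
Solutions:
 g(c) = C1 + sqrt(3)*exp(3*c)/3 + 3*sqrt(2)*sin(sqrt(2)*c)/2


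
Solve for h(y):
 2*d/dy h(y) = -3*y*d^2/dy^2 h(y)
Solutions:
 h(y) = C1 + C2*y^(1/3)


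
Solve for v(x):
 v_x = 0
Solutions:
 v(x) = C1


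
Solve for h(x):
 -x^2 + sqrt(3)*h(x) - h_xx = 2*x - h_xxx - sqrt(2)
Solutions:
 h(x) = C1*exp(x*((-1 + sqrt(-4 + (-2 + 27*sqrt(3))^2)/2 + 27*sqrt(3)/2)^(-1/3) + 2 + (-1 + sqrt(-4 + (-2 + 27*sqrt(3))^2)/2 + 27*sqrt(3)/2)^(1/3))/6)*sin(sqrt(3)*x*(-(-1 + sqrt(-4 + (-2 + 27*sqrt(3))^2)/2 + 27*sqrt(3)/2)^(1/3) + (-1 + sqrt(-4 + (-2 + 27*sqrt(3))^2)/2 + 27*sqrt(3)/2)^(-1/3))/6) + C2*exp(x*((-1 + sqrt(-4 + (-2 + 27*sqrt(3))^2)/2 + 27*sqrt(3)/2)^(-1/3) + 2 + (-1 + sqrt(-4 + (-2 + 27*sqrt(3))^2)/2 + 27*sqrt(3)/2)^(1/3))/6)*cos(sqrt(3)*x*(-(-1 + sqrt(-4 + (-2 + 27*sqrt(3))^2)/2 + 27*sqrt(3)/2)^(1/3) + (-1 + sqrt(-4 + (-2 + 27*sqrt(3))^2)/2 + 27*sqrt(3)/2)^(-1/3))/6) + C3*exp(x*(-(-1 + sqrt(-4 + (-2 + 27*sqrt(3))^2)/2 + 27*sqrt(3)/2)^(1/3) - 1/(-1 + sqrt(-4 + (-2 + 27*sqrt(3))^2)/2 + 27*sqrt(3)/2)^(1/3) + 1)/3) + sqrt(3)*x^2/3 + 2*sqrt(3)*x/3 - sqrt(6)/3 + 2/3


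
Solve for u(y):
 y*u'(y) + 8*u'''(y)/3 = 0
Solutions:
 u(y) = C1 + Integral(C2*airyai(-3^(1/3)*y/2) + C3*airybi(-3^(1/3)*y/2), y)


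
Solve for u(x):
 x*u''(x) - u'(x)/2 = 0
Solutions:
 u(x) = C1 + C2*x^(3/2)


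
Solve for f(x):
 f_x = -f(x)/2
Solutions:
 f(x) = C1*exp(-x/2)


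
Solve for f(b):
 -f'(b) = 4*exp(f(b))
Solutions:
 f(b) = log(1/(C1 + 4*b))


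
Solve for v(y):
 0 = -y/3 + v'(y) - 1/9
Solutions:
 v(y) = C1 + y^2/6 + y/9


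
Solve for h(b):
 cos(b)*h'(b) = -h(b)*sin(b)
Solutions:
 h(b) = C1*cos(b)


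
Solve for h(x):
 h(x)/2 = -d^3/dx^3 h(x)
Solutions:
 h(x) = C3*exp(-2^(2/3)*x/2) + (C1*sin(2^(2/3)*sqrt(3)*x/4) + C2*cos(2^(2/3)*sqrt(3)*x/4))*exp(2^(2/3)*x/4)


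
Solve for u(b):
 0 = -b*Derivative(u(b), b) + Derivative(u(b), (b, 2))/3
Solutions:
 u(b) = C1 + C2*erfi(sqrt(6)*b/2)


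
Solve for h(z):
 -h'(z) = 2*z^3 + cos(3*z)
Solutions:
 h(z) = C1 - z^4/2 - sin(3*z)/3


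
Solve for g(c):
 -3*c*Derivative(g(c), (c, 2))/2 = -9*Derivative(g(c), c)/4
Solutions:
 g(c) = C1 + C2*c^(5/2)


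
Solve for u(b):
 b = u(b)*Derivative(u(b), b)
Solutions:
 u(b) = -sqrt(C1 + b^2)
 u(b) = sqrt(C1 + b^2)


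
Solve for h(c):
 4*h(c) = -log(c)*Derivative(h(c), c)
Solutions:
 h(c) = C1*exp(-4*li(c))


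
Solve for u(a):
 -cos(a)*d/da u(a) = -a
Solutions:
 u(a) = C1 + Integral(a/cos(a), a)


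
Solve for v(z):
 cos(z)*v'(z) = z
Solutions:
 v(z) = C1 + Integral(z/cos(z), z)


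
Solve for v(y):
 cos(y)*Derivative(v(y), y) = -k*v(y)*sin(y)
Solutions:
 v(y) = C1*exp(k*log(cos(y)))


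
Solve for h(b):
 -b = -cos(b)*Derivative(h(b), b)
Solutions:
 h(b) = C1 + Integral(b/cos(b), b)


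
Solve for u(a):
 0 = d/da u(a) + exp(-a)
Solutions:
 u(a) = C1 + exp(-a)


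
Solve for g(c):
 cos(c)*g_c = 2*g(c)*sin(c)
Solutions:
 g(c) = C1/cos(c)^2


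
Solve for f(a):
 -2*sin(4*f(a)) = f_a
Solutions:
 f(a) = -acos((-C1 - exp(16*a))/(C1 - exp(16*a)))/4 + pi/2
 f(a) = acos((-C1 - exp(16*a))/(C1 - exp(16*a)))/4


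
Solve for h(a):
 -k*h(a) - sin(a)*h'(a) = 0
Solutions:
 h(a) = C1*exp(k*(-log(cos(a) - 1) + log(cos(a) + 1))/2)


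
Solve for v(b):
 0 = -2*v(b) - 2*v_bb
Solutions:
 v(b) = C1*sin(b) + C2*cos(b)


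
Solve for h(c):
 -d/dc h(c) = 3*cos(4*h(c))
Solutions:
 h(c) = -asin((C1 + exp(24*c))/(C1 - exp(24*c)))/4 + pi/4
 h(c) = asin((C1 + exp(24*c))/(C1 - exp(24*c)))/4


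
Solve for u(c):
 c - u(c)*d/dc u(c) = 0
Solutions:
 u(c) = -sqrt(C1 + c^2)
 u(c) = sqrt(C1 + c^2)


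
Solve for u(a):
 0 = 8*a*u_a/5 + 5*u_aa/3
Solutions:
 u(a) = C1 + C2*erf(2*sqrt(3)*a/5)


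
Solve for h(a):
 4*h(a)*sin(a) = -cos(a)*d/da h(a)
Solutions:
 h(a) = C1*cos(a)^4


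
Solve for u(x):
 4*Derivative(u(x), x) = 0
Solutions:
 u(x) = C1


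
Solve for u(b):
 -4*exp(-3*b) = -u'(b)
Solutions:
 u(b) = C1 - 4*exp(-3*b)/3


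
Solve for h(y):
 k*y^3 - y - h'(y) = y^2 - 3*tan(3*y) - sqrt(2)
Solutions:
 h(y) = C1 + k*y^4/4 - y^3/3 - y^2/2 + sqrt(2)*y - log(cos(3*y))


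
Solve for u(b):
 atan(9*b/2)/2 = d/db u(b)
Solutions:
 u(b) = C1 + b*atan(9*b/2)/2 - log(81*b^2 + 4)/18


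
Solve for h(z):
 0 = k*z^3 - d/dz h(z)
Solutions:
 h(z) = C1 + k*z^4/4


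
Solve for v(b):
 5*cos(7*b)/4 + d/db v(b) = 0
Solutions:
 v(b) = C1 - 5*sin(7*b)/28


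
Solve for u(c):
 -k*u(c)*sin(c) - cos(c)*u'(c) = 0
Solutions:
 u(c) = C1*exp(k*log(cos(c)))


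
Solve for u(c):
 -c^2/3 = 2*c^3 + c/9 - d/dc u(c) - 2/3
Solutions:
 u(c) = C1 + c^4/2 + c^3/9 + c^2/18 - 2*c/3


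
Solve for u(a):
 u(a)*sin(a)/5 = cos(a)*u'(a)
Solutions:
 u(a) = C1/cos(a)^(1/5)


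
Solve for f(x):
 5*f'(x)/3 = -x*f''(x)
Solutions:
 f(x) = C1 + C2/x^(2/3)


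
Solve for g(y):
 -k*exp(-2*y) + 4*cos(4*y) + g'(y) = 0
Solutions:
 g(y) = C1 - k*exp(-2*y)/2 - sin(4*y)


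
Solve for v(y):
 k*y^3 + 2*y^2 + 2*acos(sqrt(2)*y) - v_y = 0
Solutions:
 v(y) = C1 + k*y^4/4 + 2*y^3/3 + 2*y*acos(sqrt(2)*y) - sqrt(2)*sqrt(1 - 2*y^2)


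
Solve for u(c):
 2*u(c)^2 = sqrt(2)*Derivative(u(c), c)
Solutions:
 u(c) = -1/(C1 + sqrt(2)*c)


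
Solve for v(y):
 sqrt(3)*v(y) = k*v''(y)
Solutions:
 v(y) = C1*exp(-3^(1/4)*y*sqrt(1/k)) + C2*exp(3^(1/4)*y*sqrt(1/k))


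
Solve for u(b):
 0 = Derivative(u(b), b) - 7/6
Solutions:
 u(b) = C1 + 7*b/6


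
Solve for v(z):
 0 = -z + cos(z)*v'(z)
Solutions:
 v(z) = C1 + Integral(z/cos(z), z)


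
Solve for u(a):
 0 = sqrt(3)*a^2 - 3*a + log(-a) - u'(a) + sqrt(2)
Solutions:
 u(a) = C1 + sqrt(3)*a^3/3 - 3*a^2/2 + a*log(-a) + a*(-1 + sqrt(2))


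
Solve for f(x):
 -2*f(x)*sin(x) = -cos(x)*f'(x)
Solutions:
 f(x) = C1/cos(x)^2


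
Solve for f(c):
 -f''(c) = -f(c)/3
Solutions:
 f(c) = C1*exp(-sqrt(3)*c/3) + C2*exp(sqrt(3)*c/3)


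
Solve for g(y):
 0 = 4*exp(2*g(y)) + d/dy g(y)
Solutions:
 g(y) = log(-sqrt(-1/(C1 - 4*y))) - log(2)/2
 g(y) = log(-1/(C1 - 4*y))/2 - log(2)/2


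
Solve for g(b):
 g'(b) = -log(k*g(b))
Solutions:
 li(k*g(b))/k = C1 - b


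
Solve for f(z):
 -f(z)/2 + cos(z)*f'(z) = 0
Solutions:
 f(z) = C1*(sin(z) + 1)^(1/4)/(sin(z) - 1)^(1/4)


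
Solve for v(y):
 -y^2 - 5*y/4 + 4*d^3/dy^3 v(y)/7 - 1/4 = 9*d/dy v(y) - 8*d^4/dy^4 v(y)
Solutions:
 v(y) = C1 + C2*exp(-y*(2*2^(1/3)/(63*sqrt(1750245) + 83347)^(1/3) + 4 + 2^(2/3)*(63*sqrt(1750245) + 83347)^(1/3))/168)*sin(2^(1/3)*sqrt(3)*y*(-2^(1/3)*(63*sqrt(1750245) + 83347)^(1/3) + 2/(63*sqrt(1750245) + 83347)^(1/3))/168) + C3*exp(-y*(2*2^(1/3)/(63*sqrt(1750245) + 83347)^(1/3) + 4 + 2^(2/3)*(63*sqrt(1750245) + 83347)^(1/3))/168)*cos(2^(1/3)*sqrt(3)*y*(-2^(1/3)*(63*sqrt(1750245) + 83347)^(1/3) + 2/(63*sqrt(1750245) + 83347)^(1/3))/168) + C4*exp(y*(-2 + 2*2^(1/3)/(63*sqrt(1750245) + 83347)^(1/3) + 2^(2/3)*(63*sqrt(1750245) + 83347)^(1/3))/84) - y^3/27 - 5*y^2/72 - 95*y/2268


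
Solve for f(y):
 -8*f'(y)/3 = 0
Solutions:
 f(y) = C1


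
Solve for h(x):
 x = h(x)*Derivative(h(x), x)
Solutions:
 h(x) = -sqrt(C1 + x^2)
 h(x) = sqrt(C1 + x^2)


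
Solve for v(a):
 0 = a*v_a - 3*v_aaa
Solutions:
 v(a) = C1 + Integral(C2*airyai(3^(2/3)*a/3) + C3*airybi(3^(2/3)*a/3), a)


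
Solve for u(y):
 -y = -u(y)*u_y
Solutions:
 u(y) = -sqrt(C1 + y^2)
 u(y) = sqrt(C1 + y^2)


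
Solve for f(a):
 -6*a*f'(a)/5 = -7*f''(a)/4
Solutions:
 f(a) = C1 + C2*erfi(2*sqrt(105)*a/35)


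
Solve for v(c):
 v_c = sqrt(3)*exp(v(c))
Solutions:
 v(c) = log(-1/(C1 + sqrt(3)*c))


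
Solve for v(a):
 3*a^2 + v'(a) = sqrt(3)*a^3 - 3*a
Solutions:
 v(a) = C1 + sqrt(3)*a^4/4 - a^3 - 3*a^2/2


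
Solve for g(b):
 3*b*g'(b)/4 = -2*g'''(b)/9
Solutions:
 g(b) = C1 + Integral(C2*airyai(-3*b/2) + C3*airybi(-3*b/2), b)


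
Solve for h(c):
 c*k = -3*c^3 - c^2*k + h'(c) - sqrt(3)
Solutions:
 h(c) = C1 + 3*c^4/4 + c^3*k/3 + c^2*k/2 + sqrt(3)*c


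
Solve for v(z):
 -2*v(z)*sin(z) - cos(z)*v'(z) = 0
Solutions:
 v(z) = C1*cos(z)^2


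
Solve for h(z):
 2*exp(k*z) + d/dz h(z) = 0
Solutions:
 h(z) = C1 - 2*exp(k*z)/k


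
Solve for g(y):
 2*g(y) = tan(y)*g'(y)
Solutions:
 g(y) = C1*sin(y)^2


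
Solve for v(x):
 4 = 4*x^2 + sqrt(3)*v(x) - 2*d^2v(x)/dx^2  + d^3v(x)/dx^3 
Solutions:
 v(x) = C1*exp(x*(4/(-8 + sqrt(-256 + (-16 + 27*sqrt(3))^2)/2 + 27*sqrt(3)/2)^(1/3) + (-8 + sqrt(-256 + (-16 + 27*sqrt(3))^2)/2 + 27*sqrt(3)/2)^(1/3) + 4)/6)*sin(sqrt(3)*x*(-(-8 + sqrt(-256 + (-16 + 27*sqrt(3))^2)/2 + 27*sqrt(3)/2)^(1/3) + 4/(-8 + sqrt(-256 + (-16 + 27*sqrt(3))^2)/2 + 27*sqrt(3)/2)^(1/3))/6) + C2*exp(x*(4/(-8 + sqrt(-256 + (-16 + 27*sqrt(3))^2)/2 + 27*sqrt(3)/2)^(1/3) + (-8 + sqrt(-256 + (-16 + 27*sqrt(3))^2)/2 + 27*sqrt(3)/2)^(1/3) + 4)/6)*cos(sqrt(3)*x*(-(-8 + sqrt(-256 + (-16 + 27*sqrt(3))^2)/2 + 27*sqrt(3)/2)^(1/3) + 4/(-8 + sqrt(-256 + (-16 + 27*sqrt(3))^2)/2 + 27*sqrt(3)/2)^(1/3))/6) + C3*exp(x*(-(-8 + sqrt(-256 + (-16 + 27*sqrt(3))^2)/2 + 27*sqrt(3)/2)^(1/3) - 4/(-8 + sqrt(-256 + (-16 + 27*sqrt(3))^2)/2 + 27*sqrt(3)/2)^(1/3) + 2)/3) - 4*sqrt(3)*x^2/3 - 16/3 + 4*sqrt(3)/3


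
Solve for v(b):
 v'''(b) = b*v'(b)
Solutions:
 v(b) = C1 + Integral(C2*airyai(b) + C3*airybi(b), b)


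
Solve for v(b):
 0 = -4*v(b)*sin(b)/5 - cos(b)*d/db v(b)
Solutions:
 v(b) = C1*cos(b)^(4/5)


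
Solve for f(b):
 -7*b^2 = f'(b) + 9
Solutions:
 f(b) = C1 - 7*b^3/3 - 9*b


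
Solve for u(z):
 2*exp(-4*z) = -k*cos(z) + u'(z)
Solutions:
 u(z) = C1 + k*sin(z) - exp(-4*z)/2


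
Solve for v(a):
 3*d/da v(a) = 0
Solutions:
 v(a) = C1


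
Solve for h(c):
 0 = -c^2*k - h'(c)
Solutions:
 h(c) = C1 - c^3*k/3


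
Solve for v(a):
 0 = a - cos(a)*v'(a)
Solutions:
 v(a) = C1 + Integral(a/cos(a), a)


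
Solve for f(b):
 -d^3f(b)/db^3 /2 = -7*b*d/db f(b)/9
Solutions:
 f(b) = C1 + Integral(C2*airyai(42^(1/3)*b/3) + C3*airybi(42^(1/3)*b/3), b)


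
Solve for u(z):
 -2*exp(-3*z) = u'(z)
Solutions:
 u(z) = C1 + 2*exp(-3*z)/3


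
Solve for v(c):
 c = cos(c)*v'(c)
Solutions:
 v(c) = C1 + Integral(c/cos(c), c)


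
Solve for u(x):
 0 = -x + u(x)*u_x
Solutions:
 u(x) = -sqrt(C1 + x^2)
 u(x) = sqrt(C1 + x^2)


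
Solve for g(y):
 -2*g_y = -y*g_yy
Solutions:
 g(y) = C1 + C2*y^3


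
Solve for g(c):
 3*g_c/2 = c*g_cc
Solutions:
 g(c) = C1 + C2*c^(5/2)


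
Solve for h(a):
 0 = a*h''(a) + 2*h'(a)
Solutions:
 h(a) = C1 + C2/a


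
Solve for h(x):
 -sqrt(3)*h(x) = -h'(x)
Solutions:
 h(x) = C1*exp(sqrt(3)*x)


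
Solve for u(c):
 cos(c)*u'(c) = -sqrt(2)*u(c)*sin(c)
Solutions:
 u(c) = C1*cos(c)^(sqrt(2))


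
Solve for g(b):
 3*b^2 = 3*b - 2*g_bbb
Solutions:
 g(b) = C1 + C2*b + C3*b^2 - b^5/40 + b^4/16


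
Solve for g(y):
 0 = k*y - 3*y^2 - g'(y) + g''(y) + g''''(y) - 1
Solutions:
 g(y) = C1 + C2*exp(-y*(-2*18^(1/3)/(9 + sqrt(93))^(1/3) + 12^(1/3)*(9 + sqrt(93))^(1/3))/12)*sin(2^(1/3)*3^(1/6)*y*(6/(9 + sqrt(93))^(1/3) + 2^(1/3)*3^(2/3)*(9 + sqrt(93))^(1/3))/12) + C3*exp(-y*(-2*18^(1/3)/(9 + sqrt(93))^(1/3) + 12^(1/3)*(9 + sqrt(93))^(1/3))/12)*cos(2^(1/3)*3^(1/6)*y*(6/(9 + sqrt(93))^(1/3) + 2^(1/3)*3^(2/3)*(9 + sqrt(93))^(1/3))/12) + C4*exp(y*(-2*18^(1/3)/(9 + sqrt(93))^(1/3) + 12^(1/3)*(9 + sqrt(93))^(1/3))/6) + k*y^2/2 + k*y - y^3 - 3*y^2 - 7*y


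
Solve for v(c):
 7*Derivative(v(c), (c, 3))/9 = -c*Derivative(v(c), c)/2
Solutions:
 v(c) = C1 + Integral(C2*airyai(-42^(2/3)*c/14) + C3*airybi(-42^(2/3)*c/14), c)


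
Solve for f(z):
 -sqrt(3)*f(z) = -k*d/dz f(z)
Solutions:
 f(z) = C1*exp(sqrt(3)*z/k)


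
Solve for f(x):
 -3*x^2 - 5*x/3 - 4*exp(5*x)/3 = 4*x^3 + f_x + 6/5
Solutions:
 f(x) = C1 - x^4 - x^3 - 5*x^2/6 - 6*x/5 - 4*exp(5*x)/15


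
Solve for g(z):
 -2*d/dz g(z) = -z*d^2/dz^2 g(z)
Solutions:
 g(z) = C1 + C2*z^3


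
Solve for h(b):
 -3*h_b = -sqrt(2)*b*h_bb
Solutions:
 h(b) = C1 + C2*b^(1 + 3*sqrt(2)/2)


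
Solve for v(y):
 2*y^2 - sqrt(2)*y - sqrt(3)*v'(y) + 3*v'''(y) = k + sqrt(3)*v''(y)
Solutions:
 v(y) = C1 + C2*exp(sqrt(3)*y*(1 - sqrt(1 + 4*sqrt(3)))/6) + C3*exp(sqrt(3)*y*(1 + sqrt(1 + 4*sqrt(3)))/6) - sqrt(3)*k*y/3 + 2*sqrt(3)*y^3/9 - 2*sqrt(3)*y^2/3 - sqrt(6)*y^2/6 + sqrt(6)*y/3 + 4*sqrt(3)*y/3 + 4*y


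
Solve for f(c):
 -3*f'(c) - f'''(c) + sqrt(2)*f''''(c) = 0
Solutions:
 f(c) = C1 + C2*exp(c*(-2^(1/3)*(9*sqrt(166) + 82*sqrt(2))^(1/3) - 2^(2/3)/(9*sqrt(166) + 82*sqrt(2))^(1/3) + 2*sqrt(2))/12)*sin(2^(1/3)*sqrt(3)*c*(-(9*sqrt(166) + 82*sqrt(2))^(1/3) + 2^(1/3)/(9*sqrt(166) + 82*sqrt(2))^(1/3))/12) + C3*exp(c*(-2^(1/3)*(9*sqrt(166) + 82*sqrt(2))^(1/3) - 2^(2/3)/(9*sqrt(166) + 82*sqrt(2))^(1/3) + 2*sqrt(2))/12)*cos(2^(1/3)*sqrt(3)*c*(-(9*sqrt(166) + 82*sqrt(2))^(1/3) + 2^(1/3)/(9*sqrt(166) + 82*sqrt(2))^(1/3))/12) + C4*exp(c*(2^(2/3)/(9*sqrt(166) + 82*sqrt(2))^(1/3) + sqrt(2) + 2^(1/3)*(9*sqrt(166) + 82*sqrt(2))^(1/3))/6)


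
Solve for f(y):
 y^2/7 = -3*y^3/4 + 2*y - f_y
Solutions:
 f(y) = C1 - 3*y^4/16 - y^3/21 + y^2


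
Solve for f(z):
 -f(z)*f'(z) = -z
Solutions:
 f(z) = -sqrt(C1 + z^2)
 f(z) = sqrt(C1 + z^2)


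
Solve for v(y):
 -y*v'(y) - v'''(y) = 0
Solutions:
 v(y) = C1 + Integral(C2*airyai(-y) + C3*airybi(-y), y)


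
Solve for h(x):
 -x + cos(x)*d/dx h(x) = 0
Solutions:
 h(x) = C1 + Integral(x/cos(x), x)


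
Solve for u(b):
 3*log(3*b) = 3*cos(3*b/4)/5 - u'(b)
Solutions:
 u(b) = C1 - 3*b*log(b) - 3*b*log(3) + 3*b + 4*sin(3*b/4)/5


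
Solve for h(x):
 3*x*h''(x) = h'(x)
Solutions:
 h(x) = C1 + C2*x^(4/3)


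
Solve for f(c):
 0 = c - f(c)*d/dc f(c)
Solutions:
 f(c) = -sqrt(C1 + c^2)
 f(c) = sqrt(C1 + c^2)


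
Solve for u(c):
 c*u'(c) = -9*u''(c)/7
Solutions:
 u(c) = C1 + C2*erf(sqrt(14)*c/6)


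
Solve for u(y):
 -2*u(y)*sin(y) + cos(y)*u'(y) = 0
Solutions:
 u(y) = C1/cos(y)^2
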